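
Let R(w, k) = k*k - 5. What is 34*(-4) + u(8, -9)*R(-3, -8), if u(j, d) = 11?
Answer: 513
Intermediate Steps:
R(w, k) = -5 + k**2 (R(w, k) = k**2 - 5 = -5 + k**2)
34*(-4) + u(8, -9)*R(-3, -8) = 34*(-4) + 11*(-5 + (-8)**2) = -136 + 11*(-5 + 64) = -136 + 11*59 = -136 + 649 = 513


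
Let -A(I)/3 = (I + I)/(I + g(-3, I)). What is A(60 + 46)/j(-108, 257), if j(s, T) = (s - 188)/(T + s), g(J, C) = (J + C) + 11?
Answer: 23691/16280 ≈ 1.4552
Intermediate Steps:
g(J, C) = 11 + C + J (g(J, C) = (C + J) + 11 = 11 + C + J)
j(s, T) = (-188 + s)/(T + s)
A(I) = -6*I/(8 + 2*I) (A(I) = -3*(I + I)/(I + (11 + I - 3)) = -3*2*I/(I + (8 + I)) = -3*2*I/(8 + 2*I) = -6*I/(8 + 2*I))
A(60 + 46)/j(-108, 257) = (-3*(60 + 46)/(4 + (60 + 46)))/(((-188 - 108)/(257 - 108))) = (-3*106/(4 + 106))/((-296/149)) = (-3*106/110)/(((1/149)*(-296))) = (-3*106*1/110)/(-296/149) = -159/55*(-149/296) = 23691/16280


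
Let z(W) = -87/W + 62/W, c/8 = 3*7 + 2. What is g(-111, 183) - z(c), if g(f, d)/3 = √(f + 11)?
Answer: 25/184 + 30*I ≈ 0.13587 + 30.0*I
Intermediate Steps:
g(f, d) = 3*√(11 + f) (g(f, d) = 3*√(f + 11) = 3*√(11 + f))
c = 184 (c = 8*(3*7 + 2) = 8*(21 + 2) = 8*23 = 184)
z(W) = -25/W
g(-111, 183) - z(c) = 3*√(11 - 111) - (-25)/184 = 3*√(-100) - (-25)/184 = 3*(10*I) - 1*(-25/184) = 30*I + 25/184 = 25/184 + 30*I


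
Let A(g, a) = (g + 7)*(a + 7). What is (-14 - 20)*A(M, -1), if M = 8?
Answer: -3060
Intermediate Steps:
A(g, a) = (7 + a)*(7 + g) (A(g, a) = (7 + g)*(7 + a) = (7 + a)*(7 + g))
(-14 - 20)*A(M, -1) = (-14 - 20)*(49 + 7*(-1) + 7*8 - 1*8) = -34*(49 - 7 + 56 - 8) = -34*90 = -3060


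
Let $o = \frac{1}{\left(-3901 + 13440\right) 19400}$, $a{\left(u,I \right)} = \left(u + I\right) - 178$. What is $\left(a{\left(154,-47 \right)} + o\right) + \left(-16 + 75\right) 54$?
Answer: $\frac{576451309001}{185056600} \approx 3115.0$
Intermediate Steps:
$a{\left(u,I \right)} = -178 + I + u$ ($a{\left(u,I \right)} = \left(I + u\right) - 178 = -178 + I + u$)
$o = \frac{1}{185056600}$ ($o = \frac{1}{9539} \cdot \frac{1}{19400} = \frac{1}{185056600} \approx 5.4037 \cdot 10^{-9}$)
$\left(a{\left(154,-47 \right)} + o\right) + \left(-16 + 75\right) 54 = \left(\left(-178 - 47 + 154\right) + \frac{1}{185056600}\right) + \left(-16 + 75\right) 54 = \left(-71 + \frac{1}{185056600}\right) + 59 \cdot 54 = - \frac{13139018599}{185056600} + 3186 = \frac{576451309001}{185056600}$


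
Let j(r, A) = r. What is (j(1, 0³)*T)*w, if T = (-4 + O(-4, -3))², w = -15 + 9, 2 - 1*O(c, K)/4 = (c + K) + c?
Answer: -13824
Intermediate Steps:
O(c, K) = 8 - 8*c - 4*K (O(c, K) = 8 - 4*((c + K) + c) = 8 - 4*((K + c) + c) = 8 - 4*(K + 2*c) = 8 + (-8*c - 4*K) = 8 - 8*c - 4*K)
w = -6
T = 2304 (T = (-4 + (8 - 8*(-4) - 4*(-3)))² = (-4 + (8 + 32 + 12))² = (-4 + 52)² = 48² = 2304)
(j(1, 0³)*T)*w = (1*2304)*(-6) = 2304*(-6) = -13824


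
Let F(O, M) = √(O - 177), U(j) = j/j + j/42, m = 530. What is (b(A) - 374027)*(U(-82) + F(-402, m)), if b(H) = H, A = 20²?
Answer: 7472540/21 - 373627*I*√579 ≈ 3.5584e+5 - 8.9904e+6*I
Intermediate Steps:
A = 400
U(j) = 1 + j/42 (U(j) = 1 + j*(1/42) = 1 + j/42)
F(O, M) = √(-177 + O)
(b(A) - 374027)*(U(-82) + F(-402, m)) = (400 - 374027)*((1 + (1/42)*(-82)) + √(-177 - 402)) = -373627*((1 - 41/21) + √(-579)) = -373627*(-20/21 + I*√579) = 7472540/21 - 373627*I*√579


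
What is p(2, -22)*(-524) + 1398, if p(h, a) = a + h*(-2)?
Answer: 15022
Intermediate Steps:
p(h, a) = a - 2*h
p(2, -22)*(-524) + 1398 = (-22 - 2*2)*(-524) + 1398 = (-22 - 4)*(-524) + 1398 = -26*(-524) + 1398 = 13624 + 1398 = 15022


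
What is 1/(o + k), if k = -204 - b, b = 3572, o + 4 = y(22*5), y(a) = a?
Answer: -1/3670 ≈ -0.00027248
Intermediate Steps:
o = 106 (o = -4 + 22*5 = -4 + 110 = 106)
k = -3776 (k = -204 - 1*3572 = -204 - 3572 = -3776)
1/(o + k) = 1/(106 - 3776) = 1/(-3670) = -1/3670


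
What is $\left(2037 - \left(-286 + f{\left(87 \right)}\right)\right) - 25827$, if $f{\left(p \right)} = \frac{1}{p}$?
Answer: $- \frac{2044849}{87} \approx -23504.0$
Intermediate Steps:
$\left(2037 - \left(-286 + f{\left(87 \right)}\right)\right) - 25827 = \left(2037 + \left(\left(7292 - 7006\right) - \frac{1}{87}\right)\right) - 25827 = \left(2037 + \left(286 - \frac{1}{87}\right)\right) - 25827 = \left(2037 + \frac{24881}{87}\right) - 25827 = \frac{202100}{87} - 25827 = - \frac{2044849}{87}$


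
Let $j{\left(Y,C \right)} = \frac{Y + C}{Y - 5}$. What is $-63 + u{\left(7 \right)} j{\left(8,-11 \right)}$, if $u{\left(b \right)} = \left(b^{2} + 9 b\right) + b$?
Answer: $-182$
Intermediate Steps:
$j{\left(Y,C \right)} = \frac{C + Y}{-5 + Y}$
$u{\left(b \right)} = b^{2} + 10 b$
$-63 + u{\left(7 \right)} j{\left(8,-11 \right)} = -63 + 7 \left(10 + 7\right) \frac{-11 + 8}{-5 + 8} = -63 + 7 \cdot 17 \cdot \frac{1}{3} \left(-3\right) = -63 + 119 \cdot \frac{1}{3} \left(-3\right) = -63 + 119 \left(-1\right) = -63 - 119 = -182$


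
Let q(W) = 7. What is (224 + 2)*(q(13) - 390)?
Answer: -86558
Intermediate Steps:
(224 + 2)*(q(13) - 390) = (224 + 2)*(7 - 390) = 226*(-383) = -86558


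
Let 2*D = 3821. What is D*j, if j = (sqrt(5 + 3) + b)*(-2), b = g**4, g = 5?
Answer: -2388125 - 7642*sqrt(2) ≈ -2.3989e+6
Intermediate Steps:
b = 625 (b = 5**4 = 625)
j = -1250 - 4*sqrt(2) (j = (sqrt(5 + 3) + 625)*(-2) = (sqrt(8) + 625)*(-2) = (2*sqrt(2) + 625)*(-2) = (625 + 2*sqrt(2))*(-2) = -1250 - 4*sqrt(2) ≈ -1255.7)
D = 3821/2 (D = (1/2)*3821 = 3821/2 ≈ 1910.5)
D*j = 3821*(-1250 - 4*sqrt(2))/2 = -2388125 - 7642*sqrt(2)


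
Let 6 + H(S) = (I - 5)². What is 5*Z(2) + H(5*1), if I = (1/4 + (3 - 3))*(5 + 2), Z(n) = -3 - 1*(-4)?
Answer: 153/16 ≈ 9.5625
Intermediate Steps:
Z(n) = 1 (Z(n) = -3 + 4 = 1)
I = 7/4 (I = (¼ + 0)*7 = (¼)*7 = 7/4 ≈ 1.7500)
H(S) = 73/16 (H(S) = -6 + (7/4 - 5)² = -6 + (-13/4)² = -6 + 169/16 = 73/16)
5*Z(2) + H(5*1) = 5*1 + 73/16 = 5 + 73/16 = 153/16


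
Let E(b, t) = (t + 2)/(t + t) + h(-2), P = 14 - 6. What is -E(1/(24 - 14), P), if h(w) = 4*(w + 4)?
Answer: -69/8 ≈ -8.6250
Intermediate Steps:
h(w) = 16 + 4*w (h(w) = 4*(4 + w) = 16 + 4*w)
P = 8
E(b, t) = 8 + (2 + t)/(2*t) (E(b, t) = (t + 2)/(t + t) + (16 + 4*(-2)) = (2 + t)/((2*t)) + (16 - 8) = (2 + t)*(1/(2*t)) + 8 = (2 + t)/(2*t) + 8 = 8 + (2 + t)/(2*t))
-E(1/(24 - 14), P) = -(17/2 + 1/8) = -1*69/8 = -69/8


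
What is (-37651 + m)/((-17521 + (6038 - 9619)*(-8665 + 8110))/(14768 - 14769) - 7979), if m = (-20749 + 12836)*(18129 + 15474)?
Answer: 37991170/282559 ≈ 134.45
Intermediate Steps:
m = -265900539 (m = -7913*33603 = -265900539)
(-37651 + m)/((-17521 + (6038 - 9619)*(-8665 + 8110))/(14768 - 14769) - 7979) = (-37651 - 265900539)/((-17521 + (6038 - 9619)*(-8665 + 8110))/(14768 - 14769) - 7979) = -265938190/((-17521 - 3581*(-555))/(-1) - 7979) = -265938190/((-17521 + 1987455)*(-1) - 7979) = -265938190/(1969934*(-1) - 7979) = -265938190/(-1969934 - 7979) = -265938190/(-1977913) = -265938190*(-1/1977913) = 37991170/282559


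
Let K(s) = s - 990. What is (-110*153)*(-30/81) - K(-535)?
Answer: 23275/3 ≈ 7758.3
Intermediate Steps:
K(s) = -990 + s
(-110*153)*(-30/81) - K(-535) = (-110*153)*(-30/81) - (-990 - 535) = -(-504900)/81 - 1*(-1525) = -16830*(-10/27) + 1525 = 18700/3 + 1525 = 23275/3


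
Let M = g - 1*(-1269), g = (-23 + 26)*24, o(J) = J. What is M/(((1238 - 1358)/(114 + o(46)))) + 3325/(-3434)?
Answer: -6143317/3434 ≈ -1789.0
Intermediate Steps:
g = 72 (g = 3*24 = 72)
M = 1341 (M = 72 - 1*(-1269) = 72 + 1269 = 1341)
M/(((1238 - 1358)/(114 + o(46)))) + 3325/(-3434) = 1341/(((1238 - 1358)/(114 + 46))) + 3325/(-3434) = 1341/((-120/160)) + 3325*(-1/3434) = 1341/((-120*1/160)) - 3325/3434 = 1341/(-¾) - 3325/3434 = 1341*(-4/3) - 3325/3434 = -1788 - 3325/3434 = -6143317/3434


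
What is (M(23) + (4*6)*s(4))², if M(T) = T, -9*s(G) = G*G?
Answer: 3481/9 ≈ 386.78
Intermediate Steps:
s(G) = -G²/9 (s(G) = -G*G/9 = -G²/9)
(M(23) + (4*6)*s(4))² = (23 + (4*6)*(-⅑*4²))² = (23 + 24*(-⅑*16))² = (23 + 24*(-16/9))² = (23 - 128/3)² = (-59/3)² = 3481/9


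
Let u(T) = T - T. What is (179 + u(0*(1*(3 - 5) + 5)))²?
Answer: 32041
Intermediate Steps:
u(T) = 0
(179 + u(0*(1*(3 - 5) + 5)))² = (179 + 0)² = 179² = 32041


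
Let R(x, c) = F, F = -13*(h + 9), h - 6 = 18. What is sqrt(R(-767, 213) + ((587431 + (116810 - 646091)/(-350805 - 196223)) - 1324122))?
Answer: I*sqrt(55143807146553803)/273514 ≈ 858.56*I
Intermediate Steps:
h = 24 (h = 6 + 18 = 24)
F = -429 (F = -13*(24 + 9) = -13*33 = -429)
R(x, c) = -429
sqrt(R(-767, 213) + ((587431 + (116810 - 646091)/(-350805 - 196223)) - 1324122)) = sqrt(-429 + ((587431 + (116810 - 646091)/(-350805 - 196223)) - 1324122)) = sqrt(-429 + ((587431 - 529281/(-547028)) - 1324122)) = sqrt(-429 + ((587431 - 529281*(-1/547028)) - 1324122)) = sqrt(-429 + ((587431 + 529281/547028) - 1324122)) = sqrt(-429 + (321341734349/547028 - 1324122)) = sqrt(-429 - 402990075067/547028) = sqrt(-403224750079/547028) = I*sqrt(55143807146553803)/273514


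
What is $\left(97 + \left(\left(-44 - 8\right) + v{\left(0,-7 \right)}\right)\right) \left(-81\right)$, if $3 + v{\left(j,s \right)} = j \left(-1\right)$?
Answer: $-3402$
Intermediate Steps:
$v{\left(j,s \right)} = -3 - j$ ($v{\left(j,s \right)} = -3 + j \left(-1\right) = -3 - j$)
$\left(97 + \left(\left(-44 - 8\right) + v{\left(0,-7 \right)}\right)\right) \left(-81\right) = \left(97 - 55\right) \left(-81\right) = 42 \left(-81\right) = -3402$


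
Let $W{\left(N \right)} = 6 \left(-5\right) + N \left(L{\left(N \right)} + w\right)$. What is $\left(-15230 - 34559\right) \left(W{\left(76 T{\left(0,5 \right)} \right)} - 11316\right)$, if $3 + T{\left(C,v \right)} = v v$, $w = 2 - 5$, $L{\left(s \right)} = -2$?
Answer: $981142034$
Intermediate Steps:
$w = -3$ ($w = 2 - 5 = -3$)
$T{\left(C,v \right)} = -3 + v^{2}$ ($T{\left(C,v \right)} = -3 + v v = -3 + v^{2}$)
$W{\left(N \right)} = -30 - 5 N$ ($W{\left(N \right)} = 6 \left(-5\right) + N \left(-2 - 3\right) = -30 + N \left(-5\right) = -30 - 5 N$)
$\left(-15230 - 34559\right) \left(W{\left(76 T{\left(0,5 \right)} \right)} - 11316\right) = \left(-15230 - 34559\right) \left(\left(-30 - 5 \cdot 76 \left(-3 + 5^{2}\right)\right) - 11316\right) = - 49789 \left(\left(-30 - 5 \cdot 76 \left(-3 + 25\right)\right) - 11316\right) = - 49789 \left(\left(-30 - 5 \cdot 76 \cdot 22\right) - 11316\right) = - 49789 \left(\left(-30 - 8360\right) - 11316\right) = - 49789 \left(-8390 - 11316\right) = \left(-49789\right) \left(-19706\right) = 981142034$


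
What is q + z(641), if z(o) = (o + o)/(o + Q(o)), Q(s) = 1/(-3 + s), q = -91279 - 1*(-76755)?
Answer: -5938902600/408959 ≈ -14522.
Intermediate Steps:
q = -14524 (q = -91279 + 76755 = -14524)
z(o) = 2*o/(o + 1/(-3 + o)) (z(o) = (o + o)/(o + 1/(-3 + o)) = (2*o)/(o + 1/(-3 + o)) = 2*o/(o + 1/(-3 + o)))
q + z(641) = -14524 + 2*641*(-3 + 641)/(1 + 641*(-3 + 641)) = -14524 + 2*641*638/(1 + 641*638) = -14524 + 2*641*638/(1 + 408958) = -14524 + 2*641*638/408959 = -14524 + 2*641*(1/408959)*638 = -14524 + 817916/408959 = -5938902600/408959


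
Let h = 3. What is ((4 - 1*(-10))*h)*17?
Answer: 714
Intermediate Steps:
((4 - 1*(-10))*h)*17 = ((4 - 1*(-10))*3)*17 = ((4 + 10)*3)*17 = (14*3)*17 = 42*17 = 714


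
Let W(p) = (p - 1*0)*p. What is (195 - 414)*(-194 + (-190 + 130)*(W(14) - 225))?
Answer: -338574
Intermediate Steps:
W(p) = p² (W(p) = (p + 0)*p = p*p = p²)
(195 - 414)*(-194 + (-190 + 130)*(W(14) - 225)) = (195 - 414)*(-194 + (-190 + 130)*(14² - 225)) = -219*(-194 - 60*(196 - 225)) = -219*(-194 - 60*(-29)) = -219*(-194 + 1740) = -219*1546 = -338574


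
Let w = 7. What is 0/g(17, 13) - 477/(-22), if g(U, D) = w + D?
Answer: 477/22 ≈ 21.682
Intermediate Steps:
g(U, D) = 7 + D
0/g(17, 13) - 477/(-22) = 0/(7 + 13) - 477/(-22) = 0/20 - 477*(-1/22) = 0*(1/20) + 477/22 = 0 + 477/22 = 477/22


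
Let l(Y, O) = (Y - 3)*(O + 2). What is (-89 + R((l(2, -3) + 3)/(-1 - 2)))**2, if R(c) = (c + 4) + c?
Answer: 69169/9 ≈ 7685.4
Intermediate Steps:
l(Y, O) = (-3 + Y)*(2 + O)
R(c) = 4 + 2*c (R(c) = (4 + c) + c = 4 + 2*c)
(-89 + R((l(2, -3) + 3)/(-1 - 2)))**2 = (-89 + (4 + 2*(((-6 - 3*(-3) + 2*2 - 3*2) + 3)/(-1 - 2))))**2 = (-89 + (4 + 2*(((-6 + 9 + 4 - 6) + 3)/(-3))))**2 = (-89 + (4 + 2*((1 + 3)*(-1/3))))**2 = (-89 + (4 + 2*(4*(-1/3))))**2 = (-89 + (4 + 2*(-4/3)))**2 = (-89 + (4 - 8/3))**2 = (-89 + 4/3)**2 = (-263/3)**2 = 69169/9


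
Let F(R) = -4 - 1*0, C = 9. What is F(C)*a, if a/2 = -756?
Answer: 6048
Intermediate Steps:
a = -1512 (a = 2*(-756) = -1512)
F(R) = -4 (F(R) = -4 + 0 = -4)
F(C)*a = -4*(-1512) = 6048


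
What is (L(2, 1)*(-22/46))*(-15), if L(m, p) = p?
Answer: 165/23 ≈ 7.1739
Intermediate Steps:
(L(2, 1)*(-22/46))*(-15) = (1*(-22/46))*(-15) = (1*(-22*1/46))*(-15) = (1*(-11/23))*(-15) = -11/23*(-15) = 165/23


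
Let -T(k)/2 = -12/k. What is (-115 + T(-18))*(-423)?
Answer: 49209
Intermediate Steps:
T(k) = 24/k (T(k) = -(-24)/k = 24/k)
(-115 + T(-18))*(-423) = (-115 + 24/(-18))*(-423) = (-115 + 24*(-1/18))*(-423) = (-115 - 4/3)*(-423) = -349/3*(-423) = 49209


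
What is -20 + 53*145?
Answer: 7665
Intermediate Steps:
-20 + 53*145 = -20 + 7685 = 7665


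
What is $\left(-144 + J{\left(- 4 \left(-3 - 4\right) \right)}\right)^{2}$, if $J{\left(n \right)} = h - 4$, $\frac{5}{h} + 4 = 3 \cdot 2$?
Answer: $\frac{84681}{4} \approx 21170.0$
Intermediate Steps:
$h = \frac{5}{2}$ ($h = \frac{5}{-4 + 3 \cdot 2} = \frac{5}{-4 + 6} = \frac{5}{2} \approx 2.5$)
$J{\left(n \right)} = - \frac{3}{2}$ ($J{\left(n \right)} = \frac{5}{2} - 4 = - \frac{3}{2}$)
$\left(-144 + J{\left(- 4 \left(-3 - 4\right) \right)}\right)^{2} = \left(-144 - \frac{3}{2}\right)^{2} = \left(- \frac{291}{2}\right)^{2} = \frac{84681}{4}$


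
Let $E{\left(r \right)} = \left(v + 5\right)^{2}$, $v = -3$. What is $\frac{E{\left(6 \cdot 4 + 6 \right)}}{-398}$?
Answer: $- \frac{2}{199} \approx -0.01005$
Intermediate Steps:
$E{\left(r \right)} = 4$ ($E{\left(r \right)} = \left(-3 + 5\right)^{2} = 2^{2} = 4$)
$\frac{E{\left(6 \cdot 4 + 6 \right)}}{-398} = \frac{4}{-398} = 4 \left(- \frac{1}{398}\right) = - \frac{2}{199}$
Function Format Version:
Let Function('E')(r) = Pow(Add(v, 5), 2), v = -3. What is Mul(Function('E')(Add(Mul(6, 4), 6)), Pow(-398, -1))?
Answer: Rational(-2, 199) ≈ -0.010050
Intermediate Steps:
Function('E')(r) = 4 (Function('E')(r) = Pow(Add(-3, 5), 2) = Pow(2, 2) = 4)
Mul(Function('E')(Add(Mul(6, 4), 6)), Pow(-398, -1)) = Mul(4, Pow(-398, -1)) = Mul(4, Rational(-1, 398)) = Rational(-2, 199)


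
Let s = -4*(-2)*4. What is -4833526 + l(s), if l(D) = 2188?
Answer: -4831338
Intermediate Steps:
s = 32 (s = 8*4 = 32)
-4833526 + l(s) = -4833526 + 2188 = -4831338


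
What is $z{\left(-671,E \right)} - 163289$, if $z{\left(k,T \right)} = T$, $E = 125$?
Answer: $-163164$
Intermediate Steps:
$z{\left(-671,E \right)} - 163289 = 125 - 163289 = -163164$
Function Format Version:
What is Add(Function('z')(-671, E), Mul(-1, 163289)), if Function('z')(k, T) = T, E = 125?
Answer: -163164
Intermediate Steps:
Add(Function('z')(-671, E), Mul(-1, 163289)) = Add(125, Mul(-1, 163289)) = Add(125, -163289) = -163164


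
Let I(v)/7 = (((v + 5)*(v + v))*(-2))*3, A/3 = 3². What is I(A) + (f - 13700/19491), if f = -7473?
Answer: -1560248759/19491 ≈ -80050.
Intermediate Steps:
A = 27 (A = 3*3² = 3*9 = 27)
I(v) = -84*v*(5 + v) (I(v) = 7*((((v + 5)*(v + v))*(-2))*3) = 7*((((5 + v)*(2*v))*(-2))*3) = 7*(((2*v*(5 + v))*(-2))*3) = 7*(-4*v*(5 + v)*3) = 7*(-12*v*(5 + v)) = -84*v*(5 + v))
I(A) + (f - 13700/19491) = -84*27*(5 + 27) + (-7473 - 13700/19491) = -84*27*32 + (-7473 - 13700*1/19491) = -72576 + (-7473 - 13700/19491) = -72576 - 145669943/19491 = -1560248759/19491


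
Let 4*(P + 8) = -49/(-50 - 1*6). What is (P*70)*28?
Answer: -61005/4 ≈ -15251.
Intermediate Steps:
P = -249/32 (P = -8 + (-49/(-50 - 1*6))/4 = -8 + (-49/(-50 - 6))/4 = -8 + (-49/(-56))/4 = -8 + (-49*(-1/56))/4 = -8 + (1/4)*(7/8) = -8 + 7/32 = -249/32 ≈ -7.7813)
(P*70)*28 = -249/32*70*28 = -8715/16*28 = -61005/4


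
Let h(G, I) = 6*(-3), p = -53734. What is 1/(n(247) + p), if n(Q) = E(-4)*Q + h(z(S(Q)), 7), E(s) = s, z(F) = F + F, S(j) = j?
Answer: -1/54740 ≈ -1.8268e-5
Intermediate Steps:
z(F) = 2*F
h(G, I) = -18
n(Q) = -18 - 4*Q (n(Q) = -4*Q - 18 = -18 - 4*Q)
1/(n(247) + p) = 1/((-18 - 4*247) - 53734) = 1/((-18 - 988) - 53734) = 1/(-1006 - 53734) = 1/(-54740) = -1/54740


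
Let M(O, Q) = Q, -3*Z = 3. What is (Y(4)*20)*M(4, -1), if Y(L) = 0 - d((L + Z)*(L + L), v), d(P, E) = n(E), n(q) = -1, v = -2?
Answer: -20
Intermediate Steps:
Z = -1 (Z = -1/3*3 = -1)
d(P, E) = -1
Y(L) = 1 (Y(L) = 0 - 1*(-1) = 0 + 1 = 1)
(Y(4)*20)*M(4, -1) = (1*20)*(-1) = 20*(-1) = -20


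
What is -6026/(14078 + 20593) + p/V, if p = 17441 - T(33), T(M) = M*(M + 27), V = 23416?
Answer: 394943515/811856136 ≈ 0.48647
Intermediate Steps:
T(M) = M*(27 + M)
p = 15461 (p = 17441 - 33*(27 + 33) = 17441 - 33*60 = 17441 - 1*1980 = 17441 - 1980 = 15461)
-6026/(14078 + 20593) + p/V = -6026/(14078 + 20593) + 15461/23416 = -6026/34671 + 15461*(1/23416) = -6026*1/34671 + 15461/23416 = -6026/34671 + 15461/23416 = 394943515/811856136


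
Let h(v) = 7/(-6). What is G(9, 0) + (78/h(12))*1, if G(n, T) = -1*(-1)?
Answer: -461/7 ≈ -65.857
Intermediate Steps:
h(v) = -7/6 (h(v) = 7*(-⅙) = -7/6)
G(n, T) = 1
G(9, 0) + (78/h(12))*1 = 1 + (78/(-7/6))*1 = 1 + (78*(-6/7))*1 = 1 - 468/7*1 = 1 - 468/7 = -461/7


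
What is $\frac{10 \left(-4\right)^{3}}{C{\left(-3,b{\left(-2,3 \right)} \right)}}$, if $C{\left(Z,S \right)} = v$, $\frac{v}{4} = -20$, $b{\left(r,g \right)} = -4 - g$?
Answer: $8$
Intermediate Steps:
$v = -80$ ($v = 4 \left(-20\right) = -80$)
$C{\left(Z,S \right)} = -80$
$\frac{10 \left(-4\right)^{3}}{C{\left(-3,b{\left(-2,3 \right)} \right)}} = \frac{10 \left(-4\right)^{3}}{-80} = 10 \left(-64\right) \left(- \frac{1}{80}\right) = \left(-640\right) \left(- \frac{1}{80}\right) = 8$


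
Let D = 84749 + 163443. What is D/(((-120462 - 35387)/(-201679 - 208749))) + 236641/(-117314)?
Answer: 11950147415428055/18283269586 ≈ 6.5361e+5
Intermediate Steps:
D = 248192
D/(((-120462 - 35387)/(-201679 - 208749))) + 236641/(-117314) = 248192/(((-120462 - 35387)/(-201679 - 208749))) + 236641/(-117314) = 248192/((-155849/(-410428))) + 236641*(-1/117314) = 248192/((-155849*(-1/410428))) - 236641/117314 = 248192/(155849/410428) - 236641/117314 = 248192*(410428/155849) - 236641/117314 = 101864946176/155849 - 236641/117314 = 11950147415428055/18283269586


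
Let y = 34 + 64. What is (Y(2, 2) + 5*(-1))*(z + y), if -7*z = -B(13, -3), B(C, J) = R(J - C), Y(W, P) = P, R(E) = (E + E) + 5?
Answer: -1977/7 ≈ -282.43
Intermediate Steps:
R(E) = 5 + 2*E (R(E) = 2*E + 5 = 5 + 2*E)
B(C, J) = 5 - 2*C + 2*J (B(C, J) = 5 + 2*(J - C) = 5 + (-2*C + 2*J) = 5 - 2*C + 2*J)
y = 98
z = -27/7 (z = -(-1)*(5 - 2*13 + 2*(-3))/7 = -(-1)*(5 - 26 - 6)/7 = -(-1)*(-27)/7 = -⅐*27 = -27/7 ≈ -3.8571)
(Y(2, 2) + 5*(-1))*(z + y) = (2 + 5*(-1))*(-27/7 + 98) = (2 - 5)*(659/7) = -3*659/7 = -1977/7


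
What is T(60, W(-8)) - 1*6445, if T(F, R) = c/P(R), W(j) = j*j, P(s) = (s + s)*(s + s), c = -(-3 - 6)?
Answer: -105594871/16384 ≈ -6445.0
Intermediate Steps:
c = 9 (c = -1*(-9) = 9)
P(s) = 4*s² (P(s) = (2*s)*(2*s) = 4*s²)
W(j) = j²
T(F, R) = 9/(4*R²) (T(F, R) = 9/((4*R²)) = 9*(1/(4*R²)) = 9/(4*R²))
T(60, W(-8)) - 1*6445 = 9/(4*((-8)²)²) - 1*6445 = (9/4)/64² - 6445 = (9/4)*(1/4096) - 6445 = 9/16384 - 6445 = -105594871/16384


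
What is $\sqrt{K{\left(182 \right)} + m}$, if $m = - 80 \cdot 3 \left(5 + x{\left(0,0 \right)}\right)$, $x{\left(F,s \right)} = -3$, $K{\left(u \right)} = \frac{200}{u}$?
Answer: $\frac{2 i \sqrt{991445}}{91} \approx 21.884 i$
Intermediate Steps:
$m = -480$ ($m = - 80 \cdot 3 \left(5 - 3\right) = - 80 \cdot 3 \cdot 2 = \left(-80\right) 6 = -480$)
$\sqrt{K{\left(182 \right)} + m} = \sqrt{\frac{200}{182} - 480} = \sqrt{200 \cdot \frac{1}{182} - 480} = \sqrt{\frac{100}{91} - 480} = \sqrt{- \frac{43580}{91}} = \frac{2 i \sqrt{991445}}{91}$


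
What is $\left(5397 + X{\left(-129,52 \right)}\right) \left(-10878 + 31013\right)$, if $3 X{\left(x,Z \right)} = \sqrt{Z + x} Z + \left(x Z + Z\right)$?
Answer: $\frac{191987225}{3} + \frac{1047020 i \sqrt{77}}{3} \approx 6.3996 \cdot 10^{7} + 3.0625 \cdot 10^{6} i$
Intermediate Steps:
$X{\left(x,Z \right)} = \frac{Z}{3} + \frac{Z x}{3} + \frac{Z \sqrt{Z + x}}{3}$ ($X{\left(x,Z \right)} = \frac{\sqrt{Z + x} Z + \left(x Z + Z\right)}{3} = \frac{Z \sqrt{Z + x} + \left(Z x + Z\right)}{3} = \frac{Z \sqrt{Z + x} + \left(Z + Z x\right)}{3} = \frac{Z + Z x + Z \sqrt{Z + x}}{3} = \frac{Z}{3} + \frac{Z x}{3} + \frac{Z \sqrt{Z + x}}{3}$)
$\left(5397 + X{\left(-129,52 \right)}\right) \left(-10878 + 31013\right) = \left(5397 + \frac{1}{3} \cdot 52 \left(1 - 129 + \sqrt{52 - 129}\right)\right) \left(-10878 + 31013\right) = \left(5397 + \frac{1}{3} \cdot 52 \left(1 - 129 + \sqrt{-77}\right)\right) 20135 = \left(5397 + \frac{1}{3} \cdot 52 \left(1 - 129 + i \sqrt{77}\right)\right) 20135 = \left(5397 + \frac{1}{3} \cdot 52 \left(-128 + i \sqrt{77}\right)\right) 20135 = \left(5397 - \left(\frac{6656}{3} - \frac{52 i \sqrt{77}}{3}\right)\right) 20135 = \left(\frac{9535}{3} + \frac{52 i \sqrt{77}}{3}\right) 20135 = \frac{191987225}{3} + \frac{1047020 i \sqrt{77}}{3}$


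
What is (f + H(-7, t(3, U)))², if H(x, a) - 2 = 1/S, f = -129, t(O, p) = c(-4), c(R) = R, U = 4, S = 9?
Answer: 1304164/81 ≈ 16101.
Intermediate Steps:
t(O, p) = -4
H(x, a) = 19/9 (H(x, a) = 2 + 1/9 = 2 + ⅑ = 19/9)
(f + H(-7, t(3, U)))² = (-129 + 19/9)² = (-1142/9)² = 1304164/81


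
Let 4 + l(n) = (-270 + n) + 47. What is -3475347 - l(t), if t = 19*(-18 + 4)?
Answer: -3474854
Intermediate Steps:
t = -266 (t = 19*(-14) = -266)
l(n) = -227 + n (l(n) = -4 + ((-270 + n) + 47) = -4 + (-223 + n) = -227 + n)
-3475347 - l(t) = -3475347 - (-227 - 266) = -3475347 - 1*(-493) = -3475347 + 493 = -3474854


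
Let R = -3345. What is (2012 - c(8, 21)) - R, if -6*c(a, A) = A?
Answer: 10721/2 ≈ 5360.5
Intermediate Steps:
c(a, A) = -A/6
(2012 - c(8, 21)) - R = (2012 - (-1)*21/6) - 1*(-3345) = (2012 - 1*(-7/2)) + 3345 = (2012 + 7/2) + 3345 = 4031/2 + 3345 = 10721/2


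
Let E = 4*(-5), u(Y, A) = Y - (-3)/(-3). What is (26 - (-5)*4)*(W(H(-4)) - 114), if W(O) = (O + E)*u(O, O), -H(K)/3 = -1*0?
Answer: -4324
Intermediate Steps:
H(K) = 0 (H(K) = -(-3)*0 = -3*0 = 0)
u(Y, A) = -1 + Y (u(Y, A) = Y - (-3)*(-1)/3 = Y - 1*1 = Y - 1 = -1 + Y)
E = -20
W(O) = (-1 + O)*(-20 + O) (W(O) = (O - 20)*(-1 + O) = (-20 + O)*(-1 + O) = (-1 + O)*(-20 + O))
(26 - (-5)*4)*(W(H(-4)) - 114) = (26 - (-5)*4)*((-1 + 0)*(-20 + 0) - 114) = (26 - 1*(-20))*(-1*(-20) - 114) = (26 + 20)*(20 - 114) = 46*(-94) = -4324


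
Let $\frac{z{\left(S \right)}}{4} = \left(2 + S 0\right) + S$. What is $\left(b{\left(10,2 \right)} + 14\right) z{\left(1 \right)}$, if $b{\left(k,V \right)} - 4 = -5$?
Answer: $156$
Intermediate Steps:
$z{\left(S \right)} = 8 + 4 S$ ($z{\left(S \right)} = 4 \left(\left(2 + S 0\right) + S\right) = 4 \left(\left(2 + 0\right) + S\right) = 4 \left(2 + S\right) = 8 + 4 S$)
$b{\left(k,V \right)} = -1$ ($b{\left(k,V \right)} = 4 - 5 = -1$)
$\left(b{\left(10,2 \right)} + 14\right) z{\left(1 \right)} = \left(-1 + 14\right) \left(8 + 4 \cdot 1\right) = 13 \left(8 + 4\right) = 13 \cdot 12 = 156$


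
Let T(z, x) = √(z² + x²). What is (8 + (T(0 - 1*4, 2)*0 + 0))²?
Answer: 64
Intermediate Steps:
T(z, x) = √(x² + z²)
(8 + (T(0 - 1*4, 2)*0 + 0))² = (8 + (√(2² + (0 - 1*4)²)*0 + 0))² = (8 + (√(4 + (0 - 4)²)*0 + 0))² = (8 + (√(4 + (-4)²)*0 + 0))² = (8 + (√(4 + 16)*0 + 0))² = (8 + (√20*0 + 0))² = (8 + ((2*√5)*0 + 0))² = (8 + (0 + 0))² = (8 + 0)² = 8² = 64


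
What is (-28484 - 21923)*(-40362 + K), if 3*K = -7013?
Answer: 6457086293/3 ≈ 2.1524e+9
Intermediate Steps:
K = -7013/3 (K = (1/3)*(-7013) = -7013/3 ≈ -2337.7)
(-28484 - 21923)*(-40362 + K) = (-28484 - 21923)*(-40362 - 7013/3) = -50407*(-128099/3) = 6457086293/3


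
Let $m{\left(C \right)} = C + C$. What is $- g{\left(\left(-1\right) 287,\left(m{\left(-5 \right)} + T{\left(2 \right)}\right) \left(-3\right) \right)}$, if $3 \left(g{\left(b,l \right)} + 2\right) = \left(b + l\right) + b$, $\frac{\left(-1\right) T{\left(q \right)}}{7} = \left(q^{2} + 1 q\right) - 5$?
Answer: $\frac{529}{3} \approx 176.33$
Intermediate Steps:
$m{\left(C \right)} = 2 C$
$T{\left(q \right)} = 35 - 7 q - 7 q^{2}$ ($T{\left(q \right)} = - 7 \left(\left(q^{2} + 1 q\right) - 5\right) = - 7 \left(\left(q^{2} + q\right) - 5\right) = - 7 \left(\left(q + q^{2}\right) - 5\right) = - 7 \left(-5 + q + q^{2}\right) = 35 - 7 q - 7 q^{2}$)
$g{\left(b,l \right)} = -2 + \frac{l}{3} + \frac{2 b}{3}$ ($g{\left(b,l \right)} = -2 + \frac{\left(b + l\right) + b}{3} = -2 + \frac{l + 2 b}{3} = -2 + \left(\frac{l}{3} + \frac{2 b}{3}\right) = -2 + \frac{l}{3} + \frac{2 b}{3}$)
$- g{\left(\left(-1\right) 287,\left(m{\left(-5 \right)} + T{\left(2 \right)}\right) \left(-3\right) \right)} = - (-2 + \frac{\left(2 \left(-5\right) - \left(-21 + 28\right)\right) \left(-3\right)}{3} + \frac{2 \left(\left(-1\right) 287\right)}{3}) = - (-2 + \frac{\left(-10 - 7\right) \left(-3\right)}{3} + \frac{2}{3} \left(-287\right)) = - (-2 + \frac{\left(-10 - 7\right) \left(-3\right)}{3} - \frac{574}{3}) = - (-2 + \frac{\left(-17\right) \left(-3\right)}{3} - \frac{574}{3}) = - (-2 + \frac{1}{3} \cdot 51 - \frac{574}{3}) = - (-2 + 17 - \frac{574}{3}) = \left(-1\right) \left(- \frac{529}{3}\right) = \frac{529}{3}$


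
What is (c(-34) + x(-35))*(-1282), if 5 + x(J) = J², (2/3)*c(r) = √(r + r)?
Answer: -1564040 - 3846*I*√17 ≈ -1.564e+6 - 15857.0*I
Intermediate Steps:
c(r) = 3*√2*√r/2 (c(r) = 3*√(r + r)/2 = 3*√(2*r)/2 = 3*(√2*√r)/2 = 3*√2*√r/2)
x(J) = -5 + J²
(c(-34) + x(-35))*(-1282) = (3*√2*√(-34)/2 + (-5 + (-35)²))*(-1282) = (3*√2*(I*√34)/2 + (-5 + 1225))*(-1282) = (3*I*√17 + 1220)*(-1282) = (1220 + 3*I*√17)*(-1282) = -1564040 - 3846*I*√17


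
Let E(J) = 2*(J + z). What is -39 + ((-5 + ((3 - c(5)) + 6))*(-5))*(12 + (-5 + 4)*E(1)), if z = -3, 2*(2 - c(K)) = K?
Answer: -399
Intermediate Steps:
c(K) = 2 - K/2
E(J) = -6 + 2*J (E(J) = 2*(J - 3) = 2*(-3 + J) = -6 + 2*J)
-39 + ((-5 + ((3 - c(5)) + 6))*(-5))*(12 + (-5 + 4)*E(1)) = -39 + ((-5 + ((3 - (2 - ½*5)) + 6))*(-5))*(12 + (-5 + 4)*(-6 + 2*1)) = -39 + ((-5 + ((3 - (2 - 5/2)) + 6))*(-5))*(12 - (-6 + 2)) = -39 + ((-5 + ((3 - 1*(-½)) + 6))*(-5))*(12 - 1*(-4)) = -39 + ((-5 + ((3 + ½) + 6))*(-5))*(12 + 4) = -39 + ((-5 + (7/2 + 6))*(-5))*16 = -39 + ((-5 + 19/2)*(-5))*16 = -39 + ((9/2)*(-5))*16 = -39 - 45/2*16 = -39 - 360 = -399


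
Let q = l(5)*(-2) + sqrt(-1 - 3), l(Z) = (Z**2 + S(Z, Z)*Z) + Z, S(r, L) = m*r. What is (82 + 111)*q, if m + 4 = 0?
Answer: 27020 + 386*I ≈ 27020.0 + 386.0*I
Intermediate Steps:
m = -4 (m = -4 + 0 = -4)
S(r, L) = -4*r
l(Z) = Z - 3*Z**2 (l(Z) = (Z**2 + (-4*Z)*Z) + Z = (Z**2 - 4*Z**2) + Z = -3*Z**2 + Z = Z - 3*Z**2)
q = 140 + 2*I (q = (5*(1 - 3*5))*(-2) + sqrt(-1 - 3) = (5*(1 - 15))*(-2) + sqrt(-4) = (5*(-14))*(-2) + 2*I = -70*(-2) + 2*I = 140 + 2*I ≈ 140.0 + 2.0*I)
(82 + 111)*q = (82 + 111)*(140 + 2*I) = 193*(140 + 2*I) = 27020 + 386*I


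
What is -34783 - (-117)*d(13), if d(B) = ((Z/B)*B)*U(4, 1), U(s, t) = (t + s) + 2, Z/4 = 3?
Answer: -24955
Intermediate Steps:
Z = 12 (Z = 4*3 = 12)
U(s, t) = 2 + s + t (U(s, t) = (s + t) + 2 = 2 + s + t)
d(B) = 84 (d(B) = ((12/B)*B)*(2 + 4 + 1) = 12*7 = 84)
-34783 - (-117)*d(13) = -34783 - (-117)*84 = -34783 - 1*(-9828) = -34783 + 9828 = -24955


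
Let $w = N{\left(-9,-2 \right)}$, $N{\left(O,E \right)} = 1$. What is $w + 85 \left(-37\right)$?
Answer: $-3144$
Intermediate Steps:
$w = 1$
$w + 85 \left(-37\right) = 1 + 85 \left(-37\right) = 1 - 3145 = -3144$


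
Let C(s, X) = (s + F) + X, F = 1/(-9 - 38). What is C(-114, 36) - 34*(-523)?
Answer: 832087/47 ≈ 17704.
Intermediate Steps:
F = -1/47 (F = 1/(-47) = -1/47 ≈ -0.021277)
C(s, X) = -1/47 + X + s (C(s, X) = (s - 1/47) + X = (-1/47 + s) + X = -1/47 + X + s)
C(-114, 36) - 34*(-523) = (-1/47 + 36 - 114) - 34*(-523) = -3667/47 - 1*(-17782) = -3667/47 + 17782 = 832087/47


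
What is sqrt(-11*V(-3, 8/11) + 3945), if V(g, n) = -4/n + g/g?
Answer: sqrt(15978)/2 ≈ 63.202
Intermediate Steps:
V(g, n) = 1 - 4/n (V(g, n) = -4/n + 1 = 1 - 4/n)
sqrt(-11*V(-3, 8/11) + 3945) = sqrt(-11*(-4 + 8/11)/(8/11) + 3945) = sqrt(-11*(-4 + 8*(1/11))/(8*(1/11)) + 3945) = sqrt(-11*(-4 + 8/11)/8/11 + 3945) = sqrt(-121*(-36)/(8*11) + 3945) = sqrt(-11*(-9/2) + 3945) = sqrt(99/2 + 3945) = sqrt(7989/2) = sqrt(15978)/2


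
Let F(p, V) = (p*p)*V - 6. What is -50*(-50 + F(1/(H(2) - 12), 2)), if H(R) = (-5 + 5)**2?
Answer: 100775/36 ≈ 2799.3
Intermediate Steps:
H(R) = 0 (H(R) = 0**2 = 0)
F(p, V) = -6 + V*p**2 (F(p, V) = p**2*V - 6 = V*p**2 - 6 = -6 + V*p**2)
-50*(-50 + F(1/(H(2) - 12), 2)) = -50*(-50 + (-6 + 2*(1/(0 - 12))**2)) = -50*(-50 + (-6 + 2*(1/(-12))**2)) = -50*(-50 + (-6 + 2*(-1/12)**2)) = -50*(-50 + (-6 + 2*(1/144))) = -50*(-50 + (-6 + 1/72)) = -50*(-50 - 431/72) = -50*(-4031/72) = 100775/36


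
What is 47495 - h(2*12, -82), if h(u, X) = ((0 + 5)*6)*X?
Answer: 49955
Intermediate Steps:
h(u, X) = 30*X (h(u, X) = (5*6)*X = 30*X)
47495 - h(2*12, -82) = 47495 - 30*(-82) = 47495 - 1*(-2460) = 47495 + 2460 = 49955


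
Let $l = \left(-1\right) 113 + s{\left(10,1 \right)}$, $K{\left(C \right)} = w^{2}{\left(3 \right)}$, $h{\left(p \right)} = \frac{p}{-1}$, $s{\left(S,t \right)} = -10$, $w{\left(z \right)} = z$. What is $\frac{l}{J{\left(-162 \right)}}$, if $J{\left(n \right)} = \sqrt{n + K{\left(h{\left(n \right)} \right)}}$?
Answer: $\frac{41 i \sqrt{17}}{17} \approx 9.944 i$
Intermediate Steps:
$h{\left(p \right)} = - p$ ($h{\left(p \right)} = p \left(-1\right) = - p$)
$K{\left(C \right)} = 9$ ($K{\left(C \right)} = 3^{2} = 9$)
$J{\left(n \right)} = \sqrt{9 + n}$ ($J{\left(n \right)} = \sqrt{n + 9} = \sqrt{9 + n}$)
$l = -123$ ($l = \left(-1\right) 113 - 10 = -113 - 10 = -123$)
$\frac{l}{J{\left(-162 \right)}} = - \frac{123}{\sqrt{9 - 162}} = - \frac{123}{\sqrt{-153}} = - \frac{123}{3 i \sqrt{17}} = - 123 \left(- \frac{i \sqrt{17}}{51}\right) = \frac{41 i \sqrt{17}}{17}$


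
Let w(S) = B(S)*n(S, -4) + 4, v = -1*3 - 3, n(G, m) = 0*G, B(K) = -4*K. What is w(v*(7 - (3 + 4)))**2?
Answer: 16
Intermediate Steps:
n(G, m) = 0
v = -6 (v = -3 - 3 = -6)
w(S) = 4 (w(S) = -4*S*0 + 4 = 0 + 4 = 4)
w(v*(7 - (3 + 4)))**2 = 4**2 = 16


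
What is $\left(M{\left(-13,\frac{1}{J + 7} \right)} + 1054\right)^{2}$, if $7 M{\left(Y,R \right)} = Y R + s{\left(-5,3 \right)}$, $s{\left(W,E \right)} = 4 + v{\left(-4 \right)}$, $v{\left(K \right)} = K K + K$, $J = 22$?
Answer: $\frac{45972934569}{41209} \approx 1.1156 \cdot 10^{6}$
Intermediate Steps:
$v{\left(K \right)} = K + K^{2}$ ($v{\left(K \right)} = K^{2} + K = K + K^{2}$)
$s{\left(W,E \right)} = 16$ ($s{\left(W,E \right)} = 4 - 4 \left(1 - 4\right) = 4 - -12 = 4 + 12 = 16$)
$M{\left(Y,R \right)} = \frac{16}{7} + \frac{R Y}{7}$ ($M{\left(Y,R \right)} = \frac{Y R + 16}{7} = \frac{R Y + 16}{7} = \frac{16 + R Y}{7} = \frac{16}{7} + \frac{R Y}{7}$)
$\left(M{\left(-13,\frac{1}{J + 7} \right)} + 1054\right)^{2} = \left(\left(\frac{16}{7} + \frac{1}{7} \frac{1}{22 + 7} \left(-13\right)\right) + 1054\right)^{2} = \left(\left(\frac{16}{7} + \frac{1}{7} \cdot \frac{1}{29} \left(-13\right)\right) + 1054\right)^{2} = \left(\left(\frac{16}{7} - \frac{13}{203}\right) + 1054\right)^{2} = \left(\frac{451}{203} + 1054\right)^{2} = \left(\frac{214413}{203}\right)^{2} = \frac{45972934569}{41209}$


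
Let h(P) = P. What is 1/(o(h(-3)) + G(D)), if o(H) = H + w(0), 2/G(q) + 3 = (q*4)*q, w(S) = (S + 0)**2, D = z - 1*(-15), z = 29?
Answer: -7741/23221 ≈ -0.33336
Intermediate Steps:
D = 44 (D = 29 - 1*(-15) = 29 + 15 = 44)
w(S) = S**2
G(q) = 2/(-3 + 4*q**2) (G(q) = 2/(-3 + (q*4)*q) = 2/(-3 + (4*q)*q) = 2/(-3 + 4*q**2))
o(H) = H (o(H) = H + 0**2 = H + 0 = H)
1/(o(h(-3)) + G(D)) = 1/(-3 + 2/(-3 + 4*44**2)) = 1/(-3 + 2/(-3 + 4*1936)) = 1/(-3 + 2/(-3 + 7744)) = 1/(-3 + 2/7741) = 1/(-23221/7741) = -7741/23221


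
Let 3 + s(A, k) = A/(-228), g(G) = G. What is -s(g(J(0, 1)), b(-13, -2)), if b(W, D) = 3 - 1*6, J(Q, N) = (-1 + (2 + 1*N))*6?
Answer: 58/19 ≈ 3.0526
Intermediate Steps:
J(Q, N) = 6 + 6*N (J(Q, N) = (-1 + (2 + N))*6 = (1 + N)*6 = 6 + 6*N)
b(W, D) = -3 (b(W, D) = 3 - 6 = -3)
s(A, k) = -3 - A/228 (s(A, k) = -3 + A/(-228) = -3 + A*(-1/228) = -3 - A/228)
-s(g(J(0, 1)), b(-13, -2)) = -(-3 - (6 + 6*1)/228) = -(-3 - (6 + 6)/228) = -(-3 - 1/228*12) = -(-3 - 1/19) = -1*(-58/19) = 58/19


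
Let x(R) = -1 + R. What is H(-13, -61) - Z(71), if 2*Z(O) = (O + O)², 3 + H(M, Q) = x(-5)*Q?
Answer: -9719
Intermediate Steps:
H(M, Q) = -3 - 6*Q (H(M, Q) = -3 + (-1 - 5)*Q = -3 - 6*Q)
Z(O) = 2*O² (Z(O) = (O + O)²/2 = (2*O)²/2 = (4*O²)/2 = 2*O²)
H(-13, -61) - Z(71) = (-3 - 6*(-61)) - 2*71² = (-3 + 366) - 2*5041 = 363 - 1*10082 = 363 - 10082 = -9719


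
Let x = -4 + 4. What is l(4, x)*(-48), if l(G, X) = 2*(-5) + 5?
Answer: 240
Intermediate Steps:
x = 0
l(G, X) = -5 (l(G, X) = -10 + 5 = -5)
l(4, x)*(-48) = -5*(-48) = 240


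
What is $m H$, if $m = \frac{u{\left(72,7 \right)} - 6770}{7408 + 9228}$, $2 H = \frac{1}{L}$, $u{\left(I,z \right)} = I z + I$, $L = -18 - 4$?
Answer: $\frac{3097}{365992} \approx 0.0084619$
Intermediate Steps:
$L = -22$ ($L = -18 - 4 = -22$)
$u{\left(I,z \right)} = I + I z$
$H = - \frac{1}{44}$ ($H = \frac{1}{2 \left(-22\right)} = \frac{1}{2} \left(- \frac{1}{22}\right) = - \frac{1}{44} \approx -0.022727$)
$m = - \frac{3097}{8318}$ ($m = \frac{72 \left(1 + 7\right) - 6770}{7408 + 9228} = \frac{72 \cdot 8 - 6770}{16636} = \left(576 - 6770\right) \frac{1}{16636} = \left(-6194\right) \frac{1}{16636} = - \frac{3097}{8318} \approx -0.37232$)
$m H = \left(- \frac{3097}{8318}\right) \left(- \frac{1}{44}\right) = \frac{3097}{365992}$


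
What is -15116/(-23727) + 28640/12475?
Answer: 173622676/59198865 ≈ 2.9329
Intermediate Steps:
-15116/(-23727) + 28640/12475 = -15116*(-1/23727) + 28640*(1/12475) = 15116/23727 + 5728/2495 = 173622676/59198865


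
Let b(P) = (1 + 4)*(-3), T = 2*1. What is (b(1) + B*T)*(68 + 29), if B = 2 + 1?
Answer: -873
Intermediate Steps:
T = 2
B = 3
b(P) = -15 (b(P) = 5*(-3) = -15)
(b(1) + B*T)*(68 + 29) = (-15 + 3*2)*(68 + 29) = (-15 + 6)*97 = -9*97 = -873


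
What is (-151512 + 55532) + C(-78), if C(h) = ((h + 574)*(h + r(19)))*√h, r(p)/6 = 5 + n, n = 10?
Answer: -95980 + 5952*I*√78 ≈ -95980.0 + 52567.0*I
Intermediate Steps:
r(p) = 90 (r(p) = 6*(5 + 10) = 6*15 = 90)
C(h) = √h*(90 + h)*(574 + h) (C(h) = ((h + 574)*(h + 90))*√h = ((574 + h)*(90 + h))*√h = ((90 + h)*(574 + h))*√h = √h*(90 + h)*(574 + h))
(-151512 + 55532) + C(-78) = (-151512 + 55532) + √(-78)*(51660 + (-78)² + 664*(-78)) = -95980 + (I*√78)*(51660 + 6084 - 51792) = -95980 + (I*√78)*5952 = -95980 + 5952*I*√78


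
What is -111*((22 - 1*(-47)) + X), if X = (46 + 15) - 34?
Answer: -10656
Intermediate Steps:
X = 27 (X = 61 - 34 = 27)
-111*((22 - 1*(-47)) + X) = -111*((22 - 1*(-47)) + 27) = -111*((22 + 47) + 27) = -111*(69 + 27) = -111*96 = -10656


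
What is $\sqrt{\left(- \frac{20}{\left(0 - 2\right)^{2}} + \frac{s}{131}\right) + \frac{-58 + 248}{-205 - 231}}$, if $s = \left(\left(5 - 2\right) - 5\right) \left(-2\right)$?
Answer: $\frac{i \sqrt{4408298554}}{28558} \approx 2.3249 i$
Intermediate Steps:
$s = 4$ ($s = \left(3 - 5\right) \left(-2\right) = \left(-2\right) \left(-2\right) = 4$)
$\sqrt{\left(- \frac{20}{\left(0 - 2\right)^{2}} + \frac{s}{131}\right) + \frac{-58 + 248}{-205 - 231}} = \sqrt{\left(- \frac{20}{\left(0 - 2\right)^{2}} + \frac{4}{131}\right) + \frac{-58 + 248}{-205 - 231}} = \sqrt{\left(- \frac{20}{\left(-2\right)^{2}} + 4 \cdot \frac{1}{131}\right) + \frac{190}{-436}} = \sqrt{\left(- \frac{20}{4} + \frac{4}{131}\right) + 190 \left(- \frac{1}{436}\right)} = \sqrt{\left(\left(-20\right) \frac{1}{4} + \frac{4}{131}\right) - \frac{95}{218}} = \sqrt{\left(-5 + \frac{4}{131}\right) - \frac{95}{218}} = \sqrt{- \frac{651}{131} - \frac{95}{218}} = \sqrt{- \frac{154363}{28558}} = \frac{i \sqrt{4408298554}}{28558}$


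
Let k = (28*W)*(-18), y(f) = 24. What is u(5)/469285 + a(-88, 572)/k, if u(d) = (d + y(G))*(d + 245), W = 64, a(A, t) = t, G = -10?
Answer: -1728751/756862848 ≈ -0.0022841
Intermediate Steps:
u(d) = (24 + d)*(245 + d) (u(d) = (d + 24)*(d + 245) = (24 + d)*(245 + d))
k = -32256 (k = (28*64)*(-18) = 1792*(-18) = -32256)
u(5)/469285 + a(-88, 572)/k = (5880 + 5² + 269*5)/469285 + 572/(-32256) = (5880 + 25 + 1345)*(1/469285) + 572*(-1/32256) = 7250*(1/469285) - 143/8064 = 1450/93857 - 143/8064 = -1728751/756862848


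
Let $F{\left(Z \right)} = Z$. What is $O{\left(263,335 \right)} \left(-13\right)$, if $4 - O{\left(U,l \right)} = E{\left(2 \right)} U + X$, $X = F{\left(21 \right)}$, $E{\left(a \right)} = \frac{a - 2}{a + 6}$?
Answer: $221$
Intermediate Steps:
$E{\left(a \right)} = \frac{-2 + a}{6 + a}$
$X = 21$
$O{\left(U,l \right)} = -17$ ($O{\left(U,l \right)} = 4 - \left(\frac{-2 + 2}{6 + 2} U + 21\right) = 4 - \left(\frac{1}{8} \cdot 0 U + 21\right) = 4 - \left(0 U + 21\right) = 4 - \left(0 + 21\right) = 4 - 21 = -17$)
$O{\left(263,335 \right)} \left(-13\right) = \left(-17\right) \left(-13\right) = 221$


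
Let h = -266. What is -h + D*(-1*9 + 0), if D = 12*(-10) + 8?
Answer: 1274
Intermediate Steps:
D = -112 (D = -120 + 8 = -112)
-h + D*(-1*9 + 0) = -1*(-266) - 112*(-1*9 + 0) = 266 - 112*(-9 + 0) = 266 - 112*(-9) = 266 + 1008 = 1274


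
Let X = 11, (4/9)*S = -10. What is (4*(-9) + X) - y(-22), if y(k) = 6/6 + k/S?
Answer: -1214/45 ≈ -26.978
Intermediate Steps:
S = -45/2 (S = (9/4)*(-10) = -45/2 ≈ -22.500)
y(k) = 1 - 2*k/45 (y(k) = 6/6 + k/(-45/2) = 6*(1/6) + k*(-2/45) = 1 - 2*k/45)
(4*(-9) + X) - y(-22) = (4*(-9) + 11) - (1 - 2/45*(-22)) = (-36 + 11) - (1 + 44/45) = -25 - 1*89/45 = -25 - 89/45 = -1214/45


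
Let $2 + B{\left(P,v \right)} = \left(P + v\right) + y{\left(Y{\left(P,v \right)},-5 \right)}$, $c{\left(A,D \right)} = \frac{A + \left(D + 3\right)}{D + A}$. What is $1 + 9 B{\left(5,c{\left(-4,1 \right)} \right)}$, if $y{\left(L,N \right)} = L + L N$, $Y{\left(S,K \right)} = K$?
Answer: $28$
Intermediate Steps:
$c{\left(A,D \right)} = \frac{3 + A + D}{A + D}$ ($c{\left(A,D \right)} = \frac{A + \left(3 + D\right)}{A + D} = \frac{3 + A + D}{A + D}$)
$B{\left(P,v \right)} = -2 + P - 3 v$ ($B{\left(P,v \right)} = -2 + \left(\left(P + v\right) + v \left(1 - 5\right)\right) = -2 + \left(\left(P + v\right) + v \left(-4\right)\right) = -2 + \left(\left(P + v\right) - 4 v\right) = -2 + \left(P - 3 v\right) = -2 + P - 3 v$)
$1 + 9 B{\left(5,c{\left(-4,1 \right)} \right)} = 1 + 9 \left(-2 + 5 - 3 \frac{3 - 4 + 1}{-4 + 1}\right) = 1 + 9 \left(-2 + 5 - 3 \frac{1}{-3} \cdot 0\right) = 1 + 9 \left(-2 + 5 - 3 \left(\left(- \frac{1}{3}\right) 0\right)\right) = 1 + 9 \left(-2 + 5 - 0\right) = 1 + 9 \left(-2 + 5 + 0\right) = 1 + 9 \cdot 3 = 1 + 27 = 28$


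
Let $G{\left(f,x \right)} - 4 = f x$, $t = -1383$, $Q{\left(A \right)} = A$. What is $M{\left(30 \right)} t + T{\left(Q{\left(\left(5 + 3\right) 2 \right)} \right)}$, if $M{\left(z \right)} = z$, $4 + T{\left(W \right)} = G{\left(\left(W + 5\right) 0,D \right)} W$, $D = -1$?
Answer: $-41430$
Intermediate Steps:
$G{\left(f,x \right)} = 4 + f x$
$T{\left(W \right)} = -4 + 4 W$ ($T{\left(W \right)} = -4 + \left(4 + \left(W + 5\right) 0 \left(-1\right)\right) W = -4 + \left(4 + \left(5 + W\right) 0 \left(-1\right)\right) W = -4 + \left(4 + 0 \left(-1\right)\right) W = -4 + \left(4 + 0\right) W = -4 + 4 W$)
$M{\left(30 \right)} t + T{\left(Q{\left(\left(5 + 3\right) 2 \right)} \right)} = 30 \left(-1383\right) - \left(4 - 4 \left(5 + 3\right) 2\right) = -41490 - \left(4 - 4 \cdot 8 \cdot 2\right) = -41490 + \left(-4 + 4 \cdot 16\right) = -41490 + \left(-4 + 64\right) = -41490 + 60 = -41430$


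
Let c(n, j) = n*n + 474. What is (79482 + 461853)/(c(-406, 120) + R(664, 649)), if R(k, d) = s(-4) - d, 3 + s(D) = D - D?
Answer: 180445/54886 ≈ 3.2876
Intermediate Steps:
c(n, j) = 474 + n**2 (c(n, j) = n**2 + 474 = 474 + n**2)
s(D) = -3 (s(D) = -3 + (D - D) = -3 + 0 = -3)
R(k, d) = -3 - d
(79482 + 461853)/(c(-406, 120) + R(664, 649)) = (79482 + 461853)/((474 + (-406)**2) + (-3 - 1*649)) = 541335/((474 + 164836) + (-3 - 649)) = 541335/(165310 - 652) = 541335/164658 = 541335*(1/164658) = 180445/54886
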